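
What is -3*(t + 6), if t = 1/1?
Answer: -21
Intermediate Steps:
t = 1
-3*(t + 6) = -3*(1 + 6) = -3*7 = -21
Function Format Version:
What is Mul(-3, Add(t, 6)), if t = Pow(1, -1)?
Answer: -21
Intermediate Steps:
t = 1
Mul(-3, Add(t, 6)) = Mul(-3, Add(1, 6)) = Mul(-3, 7) = -21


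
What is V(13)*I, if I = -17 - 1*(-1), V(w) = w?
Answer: -208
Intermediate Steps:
I = -16 (I = -17 + 1 = -16)
V(13)*I = 13*(-16) = -208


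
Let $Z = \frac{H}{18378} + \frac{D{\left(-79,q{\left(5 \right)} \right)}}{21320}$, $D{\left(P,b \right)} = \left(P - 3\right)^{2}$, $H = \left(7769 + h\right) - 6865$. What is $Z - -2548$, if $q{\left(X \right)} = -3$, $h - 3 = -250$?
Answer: $\frac{169121323}{66365} \approx 2548.4$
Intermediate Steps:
$h = -247$ ($h = 3 - 250 = -247$)
$H = 657$ ($H = \left(7769 - 247\right) - 6865 = 7522 - 6865 = 657$)
$D{\left(P,b \right)} = \left(-3 + P\right)^{2}$
$Z = \frac{23303}{66365}$ ($Z = \frac{657}{18378} + \frac{\left(-3 - 79\right)^{2}}{21320} = 657 \cdot \frac{1}{18378} + \left(-82\right)^{2} \cdot \frac{1}{21320} = \frac{73}{2042} + 6724 \cdot \frac{1}{21320} = \frac{73}{2042} + \frac{41}{130} = \frac{23303}{66365} \approx 0.35113$)
$Z - -2548 = \frac{23303}{66365} - -2548 = \frac{23303}{66365} + 2548 = \frac{169121323}{66365}$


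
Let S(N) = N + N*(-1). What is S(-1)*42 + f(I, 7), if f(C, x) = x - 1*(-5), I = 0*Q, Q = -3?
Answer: 12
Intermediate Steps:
I = 0 (I = 0*(-3) = 0)
f(C, x) = 5 + x (f(C, x) = x + 5 = 5 + x)
S(N) = 0 (S(N) = N - N = 0)
S(-1)*42 + f(I, 7) = 0*42 + (5 + 7) = 0 + 12 = 12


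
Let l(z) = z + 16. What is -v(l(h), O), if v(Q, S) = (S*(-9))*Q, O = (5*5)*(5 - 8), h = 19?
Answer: -23625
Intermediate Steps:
O = -75 (O = 25*(-3) = -75)
l(z) = 16 + z
v(Q, S) = -9*Q*S (v(Q, S) = (-9*S)*Q = -9*Q*S)
-v(l(h), O) = -(-9)*(16 + 19)*(-75) = -(-9)*35*(-75) = -1*23625 = -23625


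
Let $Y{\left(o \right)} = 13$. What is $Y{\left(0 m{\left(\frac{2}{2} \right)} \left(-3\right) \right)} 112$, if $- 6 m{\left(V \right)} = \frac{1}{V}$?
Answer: $1456$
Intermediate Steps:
$m{\left(V \right)} = - \frac{1}{6 V}$
$Y{\left(0 m{\left(\frac{2}{2} \right)} \left(-3\right) \right)} 112 = 13 \cdot 112 = 1456$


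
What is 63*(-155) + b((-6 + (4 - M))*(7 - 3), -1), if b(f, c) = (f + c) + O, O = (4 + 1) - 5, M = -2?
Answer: -9766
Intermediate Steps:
O = 0 (O = 5 - 5 = 0)
b(f, c) = c + f (b(f, c) = (f + c) + 0 = (c + f) + 0 = c + f)
63*(-155) + b((-6 + (4 - M))*(7 - 3), -1) = 63*(-155) + (-1 + (-6 + (4 - 1*(-2)))*(7 - 3)) = -9765 + (-1 + (-6 + (4 + 2))*4) = -9765 + (-1 + (-6 + 6)*4) = -9765 + (-1 + 0*4) = -9765 + (-1 + 0) = -9765 - 1 = -9766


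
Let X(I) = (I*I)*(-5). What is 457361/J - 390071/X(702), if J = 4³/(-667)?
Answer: -187918347849799/39424320 ≈ -4.7666e+6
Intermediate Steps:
J = -64/667 (J = -1/667*64 = -64/667 ≈ -0.095952)
X(I) = -5*I² (X(I) = I²*(-5) = -5*I²)
457361/J - 390071/X(702) = 457361/(-64/667) - 390071/((-5*702²)) = 457361*(-667/64) - 390071/((-5*492804)) = -305059787/64 - 390071/(-2464020) = -305059787/64 - 390071*(-1/2464020) = -305059787/64 + 390071/2464020 = -187918347849799/39424320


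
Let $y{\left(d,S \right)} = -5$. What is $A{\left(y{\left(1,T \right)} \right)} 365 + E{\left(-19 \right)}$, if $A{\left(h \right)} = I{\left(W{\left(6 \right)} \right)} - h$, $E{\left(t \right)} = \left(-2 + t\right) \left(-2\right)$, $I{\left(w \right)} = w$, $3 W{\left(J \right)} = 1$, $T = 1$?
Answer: $\frac{5966}{3} \approx 1988.7$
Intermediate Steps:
$W{\left(J \right)} = \frac{1}{3}$ ($W{\left(J \right)} = \frac{1}{3} \cdot 1 = \frac{1}{3}$)
$E{\left(t \right)} = 4 - 2 t$
$A{\left(h \right)} = \frac{1}{3} - h$
$A{\left(y{\left(1,T \right)} \right)} 365 + E{\left(-19 \right)} = \left(\frac{1}{3} - -5\right) 365 + \left(4 - -38\right) = \left(\frac{1}{3} + 5\right) 365 + \left(4 + 38\right) = \frac{16}{3} \cdot 365 + 42 = \frac{5840}{3} + 42 = \frac{5966}{3}$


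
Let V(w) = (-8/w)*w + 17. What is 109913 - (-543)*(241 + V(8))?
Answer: 245663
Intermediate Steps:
V(w) = 9 (V(w) = -8 + 17 = 9)
109913 - (-543)*(241 + V(8)) = 109913 - (-543)*(241 + 9) = 109913 - (-543)*250 = 109913 - 1*(-135750) = 109913 + 135750 = 245663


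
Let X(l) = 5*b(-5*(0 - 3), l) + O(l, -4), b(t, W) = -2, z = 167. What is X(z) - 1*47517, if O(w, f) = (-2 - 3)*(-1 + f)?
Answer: -47502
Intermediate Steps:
O(w, f) = 5 - 5*f (O(w, f) = -5*(-1 + f) = 5 - 5*f)
X(l) = 15 (X(l) = 5*(-2) + (5 - 5*(-4)) = -10 + (5 + 20) = -10 + 25 = 15)
X(z) - 1*47517 = 15 - 1*47517 = 15 - 47517 = -47502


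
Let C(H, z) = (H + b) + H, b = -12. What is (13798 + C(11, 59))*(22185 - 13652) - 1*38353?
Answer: 117785311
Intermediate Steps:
C(H, z) = -12 + 2*H (C(H, z) = (H - 12) + H = (-12 + H) + H = -12 + 2*H)
(13798 + C(11, 59))*(22185 - 13652) - 1*38353 = (13798 + (-12 + 2*11))*(22185 - 13652) - 1*38353 = (13798 + (-12 + 22))*8533 - 38353 = (13798 + 10)*8533 - 38353 = 13808*8533 - 38353 = 117823664 - 38353 = 117785311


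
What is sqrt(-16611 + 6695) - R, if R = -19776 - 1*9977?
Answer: 29753 + 2*I*sqrt(2479) ≈ 29753.0 + 99.579*I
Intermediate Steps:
R = -29753 (R = -19776 - 9977 = -29753)
sqrt(-16611 + 6695) - R = sqrt(-16611 + 6695) - 1*(-29753) = sqrt(-9916) + 29753 = 2*I*sqrt(2479) + 29753 = 29753 + 2*I*sqrt(2479)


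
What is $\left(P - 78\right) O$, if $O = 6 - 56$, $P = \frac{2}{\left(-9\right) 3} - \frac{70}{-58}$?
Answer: $\frac{3009350}{783} \approx 3843.4$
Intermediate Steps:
$P = \frac{887}{783}$ ($P = \frac{2}{-27} - - \frac{35}{29} = 2 \left(- \frac{1}{27}\right) + \frac{35}{29} = - \frac{2}{27} + \frac{35}{29} = \frac{887}{783} \approx 1.1328$)
$O = -50$
$\left(P - 78\right) O = \left(\frac{887}{783} - 78\right) \left(-50\right) = \left(- \frac{60187}{783}\right) \left(-50\right) = \frac{3009350}{783}$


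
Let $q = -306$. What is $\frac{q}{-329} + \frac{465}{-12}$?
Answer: $- \frac{49771}{1316} \approx -37.82$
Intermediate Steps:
$\frac{q}{-329} + \frac{465}{-12} = - \frac{306}{-329} + \frac{465}{-12} = \left(-306\right) \left(- \frac{1}{329}\right) + 465 \left(- \frac{1}{12}\right) = \frac{306}{329} - \frac{155}{4} = - \frac{49771}{1316}$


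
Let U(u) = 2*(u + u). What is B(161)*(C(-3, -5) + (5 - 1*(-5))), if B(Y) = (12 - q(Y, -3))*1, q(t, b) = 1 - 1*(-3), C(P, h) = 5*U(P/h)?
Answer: 176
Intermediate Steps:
U(u) = 4*u (U(u) = 2*(2*u) = 4*u)
C(P, h) = 20*P/h (C(P, h) = 5*(4*(P/h)) = 5*(4*P/h) = 20*P/h)
q(t, b) = 4 (q(t, b) = 1 + 3 = 4)
B(Y) = 8 (B(Y) = (12 - 1*4)*1 = (12 - 4)*1 = 8*1 = 8)
B(161)*(C(-3, -5) + (5 - 1*(-5))) = 8*(20*(-3)/(-5) + (5 - 1*(-5))) = 8*(20*(-3)*(-⅕) + (5 + 5)) = 8*(12 + 10) = 8*22 = 176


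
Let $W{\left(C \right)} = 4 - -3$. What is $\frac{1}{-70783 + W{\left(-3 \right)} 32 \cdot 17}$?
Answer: $- \frac{1}{66975} \approx -1.4931 \cdot 10^{-5}$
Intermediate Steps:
$W{\left(C \right)} = 7$ ($W{\left(C \right)} = 4 + 3 = 7$)
$\frac{1}{-70783 + W{\left(-3 \right)} 32 \cdot 17} = \frac{1}{-70783 + 7 \cdot 32 \cdot 17} = \frac{1}{-70783 + 224 \cdot 17} = \frac{1}{-70783 + 3808} = \frac{1}{-66975} = - \frac{1}{66975}$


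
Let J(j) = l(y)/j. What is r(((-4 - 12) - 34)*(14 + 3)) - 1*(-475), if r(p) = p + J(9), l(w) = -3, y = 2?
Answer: -1126/3 ≈ -375.33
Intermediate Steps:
J(j) = -3/j
r(p) = -1/3 + p (r(p) = p - 3/9 = p - 3*1/9 = p - 1/3 = -1/3 + p)
r(((-4 - 12) - 34)*(14 + 3)) - 1*(-475) = (-1/3 + ((-4 - 12) - 34)*(14 + 3)) - 1*(-475) = (-1/3 + (-16 - 34)*17) + 475 = (-1/3 - 50*17) + 475 = (-1/3 - 850) + 475 = -2551/3 + 475 = -1126/3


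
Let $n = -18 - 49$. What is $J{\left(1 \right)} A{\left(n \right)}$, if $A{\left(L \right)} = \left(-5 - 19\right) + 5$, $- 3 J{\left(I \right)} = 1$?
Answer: $\frac{19}{3} \approx 6.3333$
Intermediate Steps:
$J{\left(I \right)} = - \frac{1}{3}$ ($J{\left(I \right)} = \left(- \frac{1}{3}\right) 1 = - \frac{1}{3}$)
$n = -67$ ($n = -18 - 49 = -67$)
$A{\left(L \right)} = -19$ ($A{\left(L \right)} = -24 + 5 = -19$)
$J{\left(1 \right)} A{\left(n \right)} = \left(- \frac{1}{3}\right) \left(-19\right) = \frac{19}{3}$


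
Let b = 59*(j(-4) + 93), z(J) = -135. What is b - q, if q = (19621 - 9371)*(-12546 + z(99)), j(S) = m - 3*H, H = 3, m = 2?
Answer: 129985324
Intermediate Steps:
j(S) = -7 (j(S) = 2 - 3*3 = 2 - 9 = -7)
b = 5074 (b = 59*(-7 + 93) = 59*86 = 5074)
q = -129980250 (q = (19621 - 9371)*(-12546 - 135) = 10250*(-12681) = -129980250)
b - q = 5074 - 1*(-129980250) = 5074 + 129980250 = 129985324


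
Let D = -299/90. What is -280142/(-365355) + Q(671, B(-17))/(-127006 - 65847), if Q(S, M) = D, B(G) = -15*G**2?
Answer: 12006097537/15657735070 ≈ 0.76678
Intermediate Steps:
D = -299/90 (D = -299*1/90 = -299/90 ≈ -3.3222)
Q(S, M) = -299/90
-280142/(-365355) + Q(671, B(-17))/(-127006 - 65847) = -280142/(-365355) - 299/(90*(-127006 - 65847)) = -280142*(-1/365355) - 299/90/(-192853) = 280142/365355 - 299/90*(-1/192853) = 280142/365355 + 299/17356770 = 12006097537/15657735070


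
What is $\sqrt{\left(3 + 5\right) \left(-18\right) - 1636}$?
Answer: $2 i \sqrt{445} \approx 42.19 i$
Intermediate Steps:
$\sqrt{\left(3 + 5\right) \left(-18\right) - 1636} = \sqrt{8 \left(-18\right) - 1636} = \sqrt{-144 - 1636} = \sqrt{-1780} = 2 i \sqrt{445}$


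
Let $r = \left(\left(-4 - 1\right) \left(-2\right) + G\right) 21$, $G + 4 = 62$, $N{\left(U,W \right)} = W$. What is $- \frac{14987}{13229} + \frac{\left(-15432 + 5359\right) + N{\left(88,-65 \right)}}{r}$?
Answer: $- \frac{77758519}{9445506} \approx -8.2323$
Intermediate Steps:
$G = 58$ ($G = -4 + 62 = 58$)
$r = 1428$ ($r = \left(\left(-4 - 1\right) \left(-2\right) + 58\right) 21 = \left(\left(-5\right) \left(-2\right) + 58\right) 21 = \left(10 + 58\right) 21 = 68 \cdot 21 = 1428$)
$- \frac{14987}{13229} + \frac{\left(-15432 + 5359\right) + N{\left(88,-65 \right)}}{r} = - \frac{14987}{13229} + \frac{\left(-15432 + 5359\right) - 65}{1428} = \left(-14987\right) \frac{1}{13229} + \left(-10073 - 65\right) \frac{1}{1428} = - \frac{14987}{13229} - \frac{5069}{714} = - \frac{77758519}{9445506}$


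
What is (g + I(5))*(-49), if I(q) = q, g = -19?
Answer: 686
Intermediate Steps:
(g + I(5))*(-49) = (-19 + 5)*(-49) = -14*(-49) = 686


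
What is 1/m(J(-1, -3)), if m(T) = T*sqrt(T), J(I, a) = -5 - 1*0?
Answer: I*sqrt(5)/25 ≈ 0.089443*I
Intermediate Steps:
J(I, a) = -5 (J(I, a) = -5 + 0 = -5)
m(T) = T**(3/2)
1/m(J(-1, -3)) = 1/((-5)**(3/2)) = 1/(-5*I*sqrt(5)) = I*sqrt(5)/25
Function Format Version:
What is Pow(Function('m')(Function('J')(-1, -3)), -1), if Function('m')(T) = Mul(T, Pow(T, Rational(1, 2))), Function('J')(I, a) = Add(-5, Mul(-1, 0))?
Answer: Mul(Rational(1, 25), I, Pow(5, Rational(1, 2))) ≈ Mul(0.089443, I)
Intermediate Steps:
Function('J')(I, a) = -5 (Function('J')(I, a) = Add(-5, 0) = -5)
Function('m')(T) = Pow(T, Rational(3, 2))
Pow(Function('m')(Function('J')(-1, -3)), -1) = Pow(Pow(-5, Rational(3, 2)), -1) = Pow(Mul(-5, I, Pow(5, Rational(1, 2))), -1) = Mul(Rational(1, 25), I, Pow(5, Rational(1, 2)))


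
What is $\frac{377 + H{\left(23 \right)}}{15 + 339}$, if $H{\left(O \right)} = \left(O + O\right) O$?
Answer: $\frac{1435}{354} \approx 4.0537$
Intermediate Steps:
$H{\left(O \right)} = 2 O^{2}$ ($H{\left(O \right)} = 2 O O = 2 O^{2}$)
$\frac{377 + H{\left(23 \right)}}{15 + 339} = \frac{377 + 2 \cdot 23^{2}}{15 + 339} = \frac{377 + 2 \cdot 529}{354} = \left(377 + 1058\right) \frac{1}{354} = 1435 \cdot \frac{1}{354} = \frac{1435}{354}$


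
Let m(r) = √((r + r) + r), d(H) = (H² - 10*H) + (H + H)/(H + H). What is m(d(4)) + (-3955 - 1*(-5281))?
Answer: 1326 + I*√69 ≈ 1326.0 + 8.3066*I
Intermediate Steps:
d(H) = 1 + H² - 10*H (d(H) = (H² - 10*H) + (2*H)/((2*H)) = (H² - 10*H) + (2*H)*(1/(2*H)) = (H² - 10*H) + 1 = 1 + H² - 10*H)
m(r) = √3*√r (m(r) = √(2*r + r) = √(3*r) = √3*√r)
m(d(4)) + (-3955 - 1*(-5281)) = √3*√(1 + 4² - 10*4) + (-3955 - 1*(-5281)) = √3*√(1 + 16 - 40) + (-3955 + 5281) = √3*√(-23) + 1326 = √3*(I*√23) + 1326 = I*√69 + 1326 = 1326 + I*√69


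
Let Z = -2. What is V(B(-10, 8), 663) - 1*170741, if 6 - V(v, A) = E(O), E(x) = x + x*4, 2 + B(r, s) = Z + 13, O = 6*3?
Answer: -170825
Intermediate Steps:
O = 18
B(r, s) = 9 (B(r, s) = -2 + (-2 + 13) = -2 + 11 = 9)
E(x) = 5*x (E(x) = x + 4*x = 5*x)
V(v, A) = -84 (V(v, A) = 6 - 5*18 = 6 - 1*90 = 6 - 90 = -84)
V(B(-10, 8), 663) - 1*170741 = -84 - 1*170741 = -84 - 170741 = -170825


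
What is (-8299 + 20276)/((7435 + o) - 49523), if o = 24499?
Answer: -11977/17589 ≈ -0.68094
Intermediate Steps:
(-8299 + 20276)/((7435 + o) - 49523) = (-8299 + 20276)/((7435 + 24499) - 49523) = 11977/(31934 - 49523) = 11977/(-17589) = 11977*(-1/17589) = -11977/17589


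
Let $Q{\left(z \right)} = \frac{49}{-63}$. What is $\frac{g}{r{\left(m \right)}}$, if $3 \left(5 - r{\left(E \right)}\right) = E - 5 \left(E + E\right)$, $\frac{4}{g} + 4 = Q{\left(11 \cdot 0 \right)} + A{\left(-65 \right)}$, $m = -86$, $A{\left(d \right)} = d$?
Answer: $\frac{9}{39721} \approx 0.00022658$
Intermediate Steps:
$Q{\left(z \right)} = - \frac{7}{9}$ ($Q{\left(z \right)} = 49 \left(- \frac{1}{63}\right) = - \frac{7}{9}$)
$g = - \frac{9}{157}$ ($g = \frac{4}{-4 - \frac{592}{9}} = \frac{4}{- \frac{628}{9}} = 4 \left(- \frac{9}{628}\right) = - \frac{9}{157} \approx -0.057325$)
$r{\left(E \right)} = 5 + 3 E$ ($r{\left(E \right)} = 5 - \frac{E - 5 \left(E + E\right)}{3} = 5 - \frac{E - 5 \cdot 2 E}{3} = 5 - \frac{E - 10 E}{3} = 5 - \frac{\left(-9\right) E}{3} = 5 + 3 E$)
$\frac{g}{r{\left(m \right)}} = - \frac{9}{157 \left(5 + 3 \left(-86\right)\right)} = - \frac{9}{157 \left(5 - 258\right)} = - \frac{9}{157 \left(-253\right)} = \left(- \frac{9}{157}\right) \left(- \frac{1}{253}\right) = \frac{9}{39721}$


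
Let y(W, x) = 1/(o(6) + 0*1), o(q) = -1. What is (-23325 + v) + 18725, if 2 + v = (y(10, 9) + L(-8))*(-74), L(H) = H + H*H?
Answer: -8672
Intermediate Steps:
L(H) = H + H²
y(W, x) = -1 (y(W, x) = 1/(-1 + 0*1) = 1/(-1 + 0) = 1/(-1) = -1)
v = -4072 (v = -2 + (-1 - 8*(1 - 8))*(-74) = -2 + (-1 - 8*(-7))*(-74) = -2 + (-1 + 56)*(-74) = -2 + 55*(-74) = -2 - 4070 = -4072)
(-23325 + v) + 18725 = (-23325 - 4072) + 18725 = -27397 + 18725 = -8672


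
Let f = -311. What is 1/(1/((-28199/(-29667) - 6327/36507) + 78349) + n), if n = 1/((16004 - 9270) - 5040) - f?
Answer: 47915904931941970/14901875331056140687 ≈ 0.0032154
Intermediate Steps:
n = 526835/1694 (n = 1/((16004 - 9270) - 5040) - 1*(-311) = 1/(6734 - 5040) + 311 = 1/1694 + 311 = 526835/1694 ≈ 311.00)
1/(1/((-28199/(-29667) - 6327/36507) + 78349) + n) = 1/(1/((-28199/(-29667) - 6327/36507) + 78349) + 526835/1694) = 1/(1/((-28199*(-1/29667) - 6327*1/36507) + 78349) + 526835/1694) = 1/(1/((28199/29667 - 2109/12169) + 78349) + 526835/1694) = 1/(1/(280585928/361017723 + 78349) + 526835/1694) = 1/(1/(28285658165255/361017723) + 526835/1694) = 1/(361017723/28285658165255 + 526835/1694) = 1/(14901875331056140687/47915904931941970) = 47915904931941970/14901875331056140687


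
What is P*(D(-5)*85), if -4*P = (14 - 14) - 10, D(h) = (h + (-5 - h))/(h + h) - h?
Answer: 4675/4 ≈ 1168.8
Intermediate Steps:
D(h) = -h - 5/(2*h) (D(h) = -5*1/(2*h) - h = -5/(2*h) - h = -h - 5/(2*h))
P = 5/2 (P = -((14 - 14) - 10)/4 = -(0 - 10)/4 = -¼*(-10) = 5/2 ≈ 2.5000)
P*(D(-5)*85) = 5*((-1*(-5) - 5/2/(-5))*85)/2 = 5*((5 - 5/2*(-⅕))*85)/2 = 5*((5 + ½)*85)/2 = 5*((11/2)*85)/2 = (5/2)*(935/2) = 4675/4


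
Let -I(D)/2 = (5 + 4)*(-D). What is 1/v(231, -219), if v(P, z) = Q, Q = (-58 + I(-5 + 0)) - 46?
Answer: -1/194 ≈ -0.0051546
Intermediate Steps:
I(D) = 18*D (I(D) = -2*(5 + 4)*(-D) = -18*(-D) = -(-18)*D = 18*D)
Q = -194 (Q = (-58 + 18*(-5 + 0)) - 46 = (-58 + 18*(-5)) - 46 = (-58 - 90) - 46 = -148 - 46 = -194)
v(P, z) = -194
1/v(231, -219) = 1/(-194) = -1/194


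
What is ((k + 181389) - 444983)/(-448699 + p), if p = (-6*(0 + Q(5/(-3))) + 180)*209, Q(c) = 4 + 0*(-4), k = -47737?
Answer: 311331/416095 ≈ 0.74822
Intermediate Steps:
Q(c) = 4 (Q(c) = 4 + 0 = 4)
p = 32604 (p = (-6*(0 + 4) + 180)*209 = (-6*4 + 180)*209 = (-24 + 180)*209 = 156*209 = 32604)
((k + 181389) - 444983)/(-448699 + p) = ((-47737 + 181389) - 444983)/(-448699 + 32604) = (133652 - 444983)/(-416095) = -311331*(-1/416095) = 311331/416095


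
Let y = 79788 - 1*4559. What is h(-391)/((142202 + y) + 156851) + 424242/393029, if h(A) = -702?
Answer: 124419339/115465997 ≈ 1.0775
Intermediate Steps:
y = 75229 (y = 79788 - 4559 = 75229)
h(-391)/((142202 + y) + 156851) + 424242/393029 = -702/((142202 + 75229) + 156851) + 424242/393029 = -702/(217431 + 156851) + 424242*(1/393029) = -702/374282 + 666/617 = -702*1/374282 + 666/617 = -351/187141 + 666/617 = 124419339/115465997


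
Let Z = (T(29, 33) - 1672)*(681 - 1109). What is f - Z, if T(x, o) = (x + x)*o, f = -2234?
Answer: 101342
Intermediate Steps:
T(x, o) = 2*o*x (T(x, o) = (2*x)*o = 2*o*x)
Z = -103576 (Z = (2*33*29 - 1672)*(681 - 1109) = (1914 - 1672)*(-428) = 242*(-428) = -103576)
f - Z = -2234 - 1*(-103576) = -2234 + 103576 = 101342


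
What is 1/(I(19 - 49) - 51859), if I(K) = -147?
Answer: -1/52006 ≈ -1.9229e-5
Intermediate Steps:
1/(I(19 - 49) - 51859) = 1/(-147 - 51859) = 1/(-52006) = -1/52006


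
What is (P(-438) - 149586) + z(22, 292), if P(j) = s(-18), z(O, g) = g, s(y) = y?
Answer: -149312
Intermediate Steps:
P(j) = -18
(P(-438) - 149586) + z(22, 292) = (-18 - 149586) + 292 = -149604 + 292 = -149312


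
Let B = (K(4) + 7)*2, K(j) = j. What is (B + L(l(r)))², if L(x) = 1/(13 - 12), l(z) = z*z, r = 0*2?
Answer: 529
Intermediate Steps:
B = 22 (B = (4 + 7)*2 = 11*2 = 22)
r = 0
l(z) = z²
L(x) = 1 (L(x) = 1/1 = 1)
(B + L(l(r)))² = (22 + 1)² = 23² = 529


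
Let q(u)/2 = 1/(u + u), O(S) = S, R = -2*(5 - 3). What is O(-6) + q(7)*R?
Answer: -46/7 ≈ -6.5714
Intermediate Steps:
R = -4 (R = -2*2 = -4)
q(u) = 1/u (q(u) = 2/(u + u) = 2/((2*u)) = 2*(1/(2*u)) = 1/u)
O(-6) + q(7)*R = -6 - 4/7 = -46/7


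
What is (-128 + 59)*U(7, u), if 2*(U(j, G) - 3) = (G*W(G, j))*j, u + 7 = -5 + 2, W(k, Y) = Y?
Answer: 16698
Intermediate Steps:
u = -10 (u = -7 + (-5 + 2) = -7 - 3 = -10)
U(j, G) = 3 + G*j**2/2 (U(j, G) = 3 + ((G*j)*j)/2 = 3 + (G*j**2)/2 = 3 + G*j**2/2)
(-128 + 59)*U(7, u) = (-128 + 59)*(3 + (1/2)*(-10)*7**2) = -69*(3 + (1/2)*(-10)*49) = -69*(3 - 245) = -69*(-242) = 16698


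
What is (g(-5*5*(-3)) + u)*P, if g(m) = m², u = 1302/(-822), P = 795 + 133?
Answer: 714938624/137 ≈ 5.2185e+6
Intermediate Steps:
P = 928
u = -217/137 (u = 1302*(-1/822) = -217/137 ≈ -1.5839)
(g(-5*5*(-3)) + u)*P = ((-5*5*(-3))² - 217/137)*928 = ((-25*(-3))² - 217/137)*928 = (75² - 217/137)*928 = (5625 - 217/137)*928 = (770408/137)*928 = 714938624/137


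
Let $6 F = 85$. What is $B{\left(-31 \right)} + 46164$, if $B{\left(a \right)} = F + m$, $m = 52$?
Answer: $\frac{277381}{6} \approx 46230.0$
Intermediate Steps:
$F = \frac{85}{6}$ ($F = \frac{1}{6} \cdot 85 = \frac{85}{6} \approx 14.167$)
$B{\left(a \right)} = \frac{397}{6}$ ($B{\left(a \right)} = \frac{85}{6} + 52 = \frac{397}{6}$)
$B{\left(-31 \right)} + 46164 = \frac{397}{6} + 46164 = \frac{277381}{6}$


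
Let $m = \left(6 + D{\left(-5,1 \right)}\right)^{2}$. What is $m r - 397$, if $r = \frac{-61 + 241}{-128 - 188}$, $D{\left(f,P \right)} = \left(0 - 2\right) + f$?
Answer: $- \frac{31408}{79} \approx -397.57$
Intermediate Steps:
$D{\left(f,P \right)} = -2 + f$
$r = - \frac{45}{79}$ ($r = \frac{180}{-316} = 180 \left(- \frac{1}{316}\right) = - \frac{45}{79} \approx -0.56962$)
$m = 1$ ($m = \left(6 - 7\right)^{2} = \left(-1\right)^{2} = 1$)
$m r - 397 = 1 \left(- \frac{45}{79}\right) - 397 = - \frac{45}{79} - 397 = - \frac{31408}{79}$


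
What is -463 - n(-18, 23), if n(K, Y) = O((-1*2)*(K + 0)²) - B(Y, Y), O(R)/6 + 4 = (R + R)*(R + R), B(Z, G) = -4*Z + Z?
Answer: -10078204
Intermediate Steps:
B(Z, G) = -3*Z
O(R) = -24 + 24*R² (O(R) = -24 + 6*((R + R)*(R + R)) = -24 + 6*((2*R)*(2*R)) = -24 + 6*(4*R²) = -24 + 24*R²)
n(K, Y) = -24 + 3*Y + 96*K⁴ (n(K, Y) = (-24 + 24*((-1*2)*(K + 0)²)²) - (-3)*Y = (-24 + 24*(-2*K²)²) + 3*Y = (-24 + 24*(4*K⁴)) + 3*Y = (-24 + 96*K⁴) + 3*Y = -24 + 3*Y + 96*K⁴)
-463 - n(-18, 23) = -463 - (-24 + 3*23 + 96*(-18)⁴) = -463 - (-24 + 69 + 96*104976) = -463 - (-24 + 69 + 10077696) = -463 - 1*10077741 = -463 - 10077741 = -10078204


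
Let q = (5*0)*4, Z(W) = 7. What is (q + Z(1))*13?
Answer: 91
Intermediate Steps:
q = 0 (q = 0*4 = 0)
(q + Z(1))*13 = (0 + 7)*13 = 7*13 = 91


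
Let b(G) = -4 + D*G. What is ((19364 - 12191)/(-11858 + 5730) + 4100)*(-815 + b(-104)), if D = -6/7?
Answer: -128325956343/42896 ≈ -2.9916e+6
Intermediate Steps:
D = -6/7 (D = -6*⅐ = -6/7 ≈ -0.85714)
b(G) = -4 - 6*G/7
((19364 - 12191)/(-11858 + 5730) + 4100)*(-815 + b(-104)) = ((19364 - 12191)/(-11858 + 5730) + 4100)*(-815 + (-4 - 6/7*(-104))) = (7173/(-6128) + 4100)*(-815 + (-4 + 624/7)) = (7173*(-1/6128) + 4100)*(-815 + 596/7) = (-7173/6128 + 4100)*(-5109/7) = (25117627/6128)*(-5109/7) = -128325956343/42896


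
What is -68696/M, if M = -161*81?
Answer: 68696/13041 ≈ 5.2677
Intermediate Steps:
M = -13041
-68696/M = -68696/(-13041) = -68696*(-1/13041) = 68696/13041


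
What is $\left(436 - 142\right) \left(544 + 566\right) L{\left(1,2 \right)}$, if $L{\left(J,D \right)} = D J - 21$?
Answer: $-6200460$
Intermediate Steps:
$L{\left(J,D \right)} = -21 + D J$
$\left(436 - 142\right) \left(544 + 566\right) L{\left(1,2 \right)} = \left(436 - 142\right) \left(544 + 566\right) \left(-21 + 2 \cdot 1\right) = 294 \cdot 1110 \left(-21 + 2\right) = 326340 \left(-19\right) = -6200460$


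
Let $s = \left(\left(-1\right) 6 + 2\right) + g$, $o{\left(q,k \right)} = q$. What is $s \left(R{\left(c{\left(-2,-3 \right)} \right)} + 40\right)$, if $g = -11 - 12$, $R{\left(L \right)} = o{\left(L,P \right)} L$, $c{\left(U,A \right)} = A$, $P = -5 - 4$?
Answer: $-1323$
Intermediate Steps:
$P = -9$ ($P = -5 - 4 = -9$)
$R{\left(L \right)} = L^{2}$ ($R{\left(L \right)} = L L = L^{2}$)
$g = -23$
$s = -27$ ($s = \left(\left(-1\right) 6 + 2\right) - 23 = \left(-6 + 2\right) - 23 = -4 - 23 = -27$)
$s \left(R{\left(c{\left(-2,-3 \right)} \right)} + 40\right) = - 27 \left(\left(-3\right)^{2} + 40\right) = - 27 \left(9 + 40\right) = \left(-27\right) 49 = -1323$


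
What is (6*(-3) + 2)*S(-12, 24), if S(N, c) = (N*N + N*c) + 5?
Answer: 2224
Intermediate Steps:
S(N, c) = 5 + N² + N*c (S(N, c) = (N² + N*c) + 5 = 5 + N² + N*c)
(6*(-3) + 2)*S(-12, 24) = (6*(-3) + 2)*(5 + (-12)² - 12*24) = (-18 + 2)*(5 + 144 - 288) = -16*(-139) = 2224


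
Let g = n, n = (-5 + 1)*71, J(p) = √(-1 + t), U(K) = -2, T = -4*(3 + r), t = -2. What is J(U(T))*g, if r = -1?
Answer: -284*I*√3 ≈ -491.9*I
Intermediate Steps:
T = -8 (T = -4*(3 - 1) = -4*2 = -8)
J(p) = I*√3 (J(p) = √(-1 - 2) = √(-3) = I*√3)
n = -284 (n = -4*71 = -284)
g = -284
J(U(T))*g = (I*√3)*(-284) = -284*I*√3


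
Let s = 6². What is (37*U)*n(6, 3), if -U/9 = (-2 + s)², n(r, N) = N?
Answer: -1154844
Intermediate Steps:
s = 36
U = -10404 (U = -9*(-2 + 36)² = -9*34² = -9*1156 = -10404)
(37*U)*n(6, 3) = (37*(-10404))*3 = -384948*3 = -1154844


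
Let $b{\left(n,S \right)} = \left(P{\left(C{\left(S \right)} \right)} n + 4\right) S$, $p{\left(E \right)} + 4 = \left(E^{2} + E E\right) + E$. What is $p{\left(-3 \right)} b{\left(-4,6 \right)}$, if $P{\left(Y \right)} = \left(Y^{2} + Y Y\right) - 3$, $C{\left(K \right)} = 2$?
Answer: $-1056$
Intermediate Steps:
$P{\left(Y \right)} = -3 + 2 Y^{2}$ ($P{\left(Y \right)} = \left(Y^{2} + Y^{2}\right) - 3 = 2 Y^{2} - 3 = -3 + 2 Y^{2}$)
$p{\left(E \right)} = -4 + E + 2 E^{2}$ ($p{\left(E \right)} = -4 + \left(\left(E^{2} + E E\right) + E\right) = -4 + \left(\left(E^{2} + E^{2}\right) + E\right) = -4 + \left(2 E^{2} + E\right) = -4 + \left(E + 2 E^{2}\right) = -4 + E + 2 E^{2}$)
$b{\left(n,S \right)} = S \left(4 + 5 n\right)$ ($b{\left(n,S \right)} = \left(\left(-3 + 2 \cdot 2^{2}\right) n + 4\right) S = \left(\left(-3 + 2 \cdot 4\right) n + 4\right) S = \left(\left(-3 + 8\right) n + 4\right) S = \left(5 n + 4\right) S = \left(4 + 5 n\right) S = S \left(4 + 5 n\right)$)
$p{\left(-3 \right)} b{\left(-4,6 \right)} = \left(-4 - 3 + 2 \left(-3\right)^{2}\right) 6 \left(4 + 5 \left(-4\right)\right) = \left(-4 - 3 + 2 \cdot 9\right) 6 \left(4 - 20\right) = \left(-4 - 3 + 18\right) 6 \left(-16\right) = 11 \left(-96\right) = -1056$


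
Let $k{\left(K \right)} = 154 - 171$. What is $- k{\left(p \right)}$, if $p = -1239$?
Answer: $17$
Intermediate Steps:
$k{\left(K \right)} = -17$ ($k{\left(K \right)} = 154 - 171 = -17$)
$- k{\left(p \right)} = \left(-1\right) \left(-17\right) = 17$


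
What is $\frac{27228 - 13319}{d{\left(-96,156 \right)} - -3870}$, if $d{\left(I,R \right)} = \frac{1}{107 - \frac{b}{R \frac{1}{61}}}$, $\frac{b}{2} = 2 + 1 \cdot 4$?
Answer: $\frac{18498970}{5147113} \approx 3.594$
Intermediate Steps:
$b = 12$ ($b = 2 \left(2 + 1 \cdot 4\right) = 2 \left(2 + 4\right) = 2 \cdot 6 = 12$)
$d{\left(I,R \right)} = \frac{1}{107 - \frac{732}{R}}$ ($d{\left(I,R \right)} = \frac{1}{107 - \frac{12}{R \frac{1}{61}}} = \frac{1}{107 - \frac{12}{\frac{1}{61} R}} = \frac{1}{107 - 12 \frac{61}{R}} = \frac{1}{107 - \frac{732}{R}}$)
$\frac{27228 - 13319}{d{\left(-96,156 \right)} - -3870} = \frac{27228 - 13319}{\frac{156}{-732 + 107 \cdot 156} - -3870} = \frac{13909}{\frac{156}{-732 + 16692} + 3870} = \frac{13909}{\frac{156}{15960} + 3870} = \frac{13909}{156 \cdot \frac{1}{15960} + 3870} = \frac{13909}{\frac{13}{1330} + 3870} = \frac{13909}{\frac{5147113}{1330}} = 13909 \cdot \frac{1330}{5147113} = \frac{18498970}{5147113}$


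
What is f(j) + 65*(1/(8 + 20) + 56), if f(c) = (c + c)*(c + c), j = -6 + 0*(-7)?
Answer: 106017/28 ≈ 3786.3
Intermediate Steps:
j = -6 (j = -6 + 0 = -6)
f(c) = 4*c**2 (f(c) = (2*c)*(2*c) = 4*c**2)
f(j) + 65*(1/(8 + 20) + 56) = 4*(-6)**2 + 65*(1/(8 + 20) + 56) = 4*36 + 65*(1/28 + 56) = 144 + 65*(1/28 + 56) = 144 + 65*(1569/28) = 144 + 101985/28 = 106017/28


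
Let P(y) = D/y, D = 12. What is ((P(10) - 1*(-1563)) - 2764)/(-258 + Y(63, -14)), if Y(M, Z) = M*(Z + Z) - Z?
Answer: 5999/10040 ≈ 0.59751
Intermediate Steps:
P(y) = 12/y
Y(M, Z) = -Z + 2*M*Z (Y(M, Z) = M*(2*Z) - Z = 2*M*Z - Z = -Z + 2*M*Z)
((P(10) - 1*(-1563)) - 2764)/(-258 + Y(63, -14)) = ((12/10 - 1*(-1563)) - 2764)/(-258 - 14*(-1 + 2*63)) = ((12*(⅒) + 1563) - 2764)/(-258 - 14*(-1 + 126)) = ((6/5 + 1563) - 2764)/(-258 - 14*125) = (7821/5 - 2764)/(-258 - 1750) = -5999/5/(-2008) = -5999/5*(-1/2008) = 5999/10040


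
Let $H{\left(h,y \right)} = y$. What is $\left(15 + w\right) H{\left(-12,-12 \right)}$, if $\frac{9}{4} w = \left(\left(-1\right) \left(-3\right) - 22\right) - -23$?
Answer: $- \frac{604}{3} \approx -201.33$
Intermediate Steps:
$w = \frac{16}{9}$ ($w = \frac{4 \left(\left(\left(-1\right) \left(-3\right) - 22\right) - -23\right)}{9} = \frac{4 \left(\left(3 - 22\right) + 23\right)}{9} = \frac{4 \left(-19 + 23\right)}{9} = \frac{4}{9} \cdot 4 = \frac{16}{9} \approx 1.7778$)
$\left(15 + w\right) H{\left(-12,-12 \right)} = \left(15 + \frac{16}{9}\right) \left(-12\right) = \frac{151}{9} \left(-12\right) = - \frac{604}{3}$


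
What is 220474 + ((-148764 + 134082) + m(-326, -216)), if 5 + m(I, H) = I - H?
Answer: 205677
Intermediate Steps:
m(I, H) = -5 + I - H (m(I, H) = -5 + (I - H) = -5 + I - H)
220474 + ((-148764 + 134082) + m(-326, -216)) = 220474 + ((-148764 + 134082) + (-5 - 326 - 1*(-216))) = 220474 + (-14682 + (-5 - 326 + 216)) = 220474 + (-14682 - 115) = 220474 - 14797 = 205677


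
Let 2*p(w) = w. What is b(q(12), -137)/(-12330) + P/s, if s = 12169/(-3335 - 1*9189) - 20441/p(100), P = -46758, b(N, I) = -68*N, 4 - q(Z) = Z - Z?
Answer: 30090872267104/263668351185 ≈ 114.12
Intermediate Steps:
p(w) = w/2
q(Z) = 4 (q(Z) = 4 - (Z - Z) = 4 - 1*0 = 4 + 0 = 4)
s = -128305767/313100 (s = 12169/(-3335 - 1*9189) - 20441/((½)*100) = 12169/(-3335 - 9189) - 20441/50 = 12169/(-12524) - 20441*1/50 = 12169*(-1/12524) - 20441/50 = -12169/12524 - 20441/50 = -128305767/313100 ≈ -409.79)
b(q(12), -137)/(-12330) + P/s = -68*4/(-12330) - 46758/(-128305767/313100) = -272*(-1/12330) - 46758*(-313100/128305767) = 136/6165 + 4879976600/42768589 = 30090872267104/263668351185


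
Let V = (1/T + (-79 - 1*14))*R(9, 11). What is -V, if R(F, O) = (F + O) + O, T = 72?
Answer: 207545/72 ≈ 2882.6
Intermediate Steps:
R(F, O) = F + 2*O
V = -207545/72 (V = (1/72 + (-79 - 1*14))*(9 + 2*11) = (1/72 + (-79 - 14))*(9 + 22) = (1/72 - 93)*31 = -6695/72*31 = -207545/72 ≈ -2882.6)
-V = -1*(-207545/72) = 207545/72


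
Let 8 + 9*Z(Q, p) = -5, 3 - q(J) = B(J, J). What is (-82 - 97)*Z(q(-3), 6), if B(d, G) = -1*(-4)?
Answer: 2327/9 ≈ 258.56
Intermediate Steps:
B(d, G) = 4
q(J) = -1 (q(J) = 3 - 1*4 = 3 - 4 = -1)
Z(Q, p) = -13/9 (Z(Q, p) = -8/9 + (⅑)*(-5) = -8/9 - 5/9 = -13/9)
(-82 - 97)*Z(q(-3), 6) = (-82 - 97)*(-13/9) = -179*(-13/9) = 2327/9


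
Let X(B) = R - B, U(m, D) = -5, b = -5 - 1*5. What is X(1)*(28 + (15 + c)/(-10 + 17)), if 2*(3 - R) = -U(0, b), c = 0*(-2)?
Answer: -211/14 ≈ -15.071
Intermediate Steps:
c = 0
b = -10 (b = -5 - 5 = -10)
R = 1/2 (R = 3 - (-1)*(-5)/2 = 3 - 1/2*5 = 3 - 5/2 = 1/2 ≈ 0.50000)
X(B) = 1/2 - B
X(1)*(28 + (15 + c)/(-10 + 17)) = (1/2 - 1*1)*(28 + (15 + 0)/(-10 + 17)) = (1/2 - 1)*(28 + 15/7) = -(28 + 15*(1/7))/2 = -(28 + 15/7)/2 = -1/2*211/7 = -211/14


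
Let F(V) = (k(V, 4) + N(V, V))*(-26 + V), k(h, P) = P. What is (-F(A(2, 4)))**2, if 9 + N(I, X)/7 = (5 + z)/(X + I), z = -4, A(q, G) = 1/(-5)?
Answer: 401721849/100 ≈ 4.0172e+6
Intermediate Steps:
A(q, G) = -1/5
N(I, X) = -63 + 7/(I + X) (N(I, X) = -63 + 7*((5 - 4)/(X + I)) = -63 + 7*(1/(I + X)) = -63 + 7/(I + X))
F(V) = (-26 + V)*(4 + 7*(1 - 18*V)/(2*V)) (F(V) = (4 + 7*(1 - 9*V - 9*V)/(V + V))*(-26 + V) = (4 + 7*(1 - 18*V)/((2*V)))*(-26 + V) = (4 + 7*(1/(2*V))*(1 - 18*V))*(-26 + V) = (4 + 7*(1 - 18*V)/(2*V))*(-26 + V) = (-26 + V)*(4 + 7*(1 - 18*V)/(2*V)))
(-F(A(2, 4)))**2 = (-(3075/2 - 91/(-1/5) - 59*(-1/5)))**2 = (-(3075/2 - 91*(-5) + 59/5))**2 = (-(3075/2 + 455 + 59/5))**2 = (-1*20043/10)**2 = (-20043/10)**2 = 401721849/100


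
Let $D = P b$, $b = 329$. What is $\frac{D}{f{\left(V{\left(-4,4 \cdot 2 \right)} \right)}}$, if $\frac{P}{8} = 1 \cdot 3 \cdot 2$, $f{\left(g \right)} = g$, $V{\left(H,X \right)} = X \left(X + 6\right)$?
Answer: $141$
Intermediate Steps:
$V{\left(H,X \right)} = X \left(6 + X\right)$
$P = 48$ ($P = 8 \cdot 1 \cdot 3 \cdot 2 = 8 \cdot 3 \cdot 2 = 8 \cdot 6 = 48$)
$D = 15792$ ($D = 48 \cdot 329 = 15792$)
$\frac{D}{f{\left(V{\left(-4,4 \cdot 2 \right)} \right)}} = \frac{15792}{4 \cdot 2 \left(6 + 4 \cdot 2\right)} = \frac{15792}{8 \left(6 + 8\right)} = \frac{15792}{8 \cdot 14} = \frac{15792}{112} = 15792 \cdot \frac{1}{112} = 141$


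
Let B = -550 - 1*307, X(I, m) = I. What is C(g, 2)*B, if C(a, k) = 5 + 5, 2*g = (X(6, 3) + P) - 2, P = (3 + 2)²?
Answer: -8570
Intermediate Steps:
P = 25 (P = 5² = 25)
B = -857 (B = -550 - 307 = -857)
g = 29/2 (g = ((6 + 25) - 2)/2 = (31 - 2)/2 = (½)*29 = 29/2 ≈ 14.500)
C(a, k) = 10
C(g, 2)*B = 10*(-857) = -8570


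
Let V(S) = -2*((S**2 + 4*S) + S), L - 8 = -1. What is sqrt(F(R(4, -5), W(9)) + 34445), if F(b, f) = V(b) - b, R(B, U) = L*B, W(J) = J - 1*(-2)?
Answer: sqrt(32569) ≈ 180.47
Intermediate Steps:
L = 7 (L = 8 - 1 = 7)
W(J) = 2 + J (W(J) = J + 2 = 2 + J)
V(S) = -10*S - 2*S**2 (V(S) = -2*(S**2 + 5*S) = -10*S - 2*S**2)
R(B, U) = 7*B
F(b, f) = -b - 2*b*(5 + b) (F(b, f) = -2*b*(5 + b) - b = -b - 2*b*(5 + b))
sqrt(F(R(4, -5), W(9)) + 34445) = sqrt((7*4)*(-11 - 14*4) + 34445) = sqrt(28*(-11 - 2*28) + 34445) = sqrt(28*(-11 - 56) + 34445) = sqrt(28*(-67) + 34445) = sqrt(-1876 + 34445) = sqrt(32569)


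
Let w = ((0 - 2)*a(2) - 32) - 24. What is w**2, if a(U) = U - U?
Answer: 3136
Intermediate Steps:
a(U) = 0
w = -56 (w = ((0 - 2)*0 - 32) - 24 = (-2*0 - 32) - 24 = (0 - 32) - 24 = -32 - 24 = -56)
w**2 = (-56)**2 = 3136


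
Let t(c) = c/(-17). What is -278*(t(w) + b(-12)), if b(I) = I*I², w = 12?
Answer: 8169864/17 ≈ 4.8058e+5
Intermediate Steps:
b(I) = I³
t(c) = -c/17 (t(c) = c*(-1/17) = -c/17)
-278*(t(w) + b(-12)) = -278*(-1/17*12 + (-12)³) = -278*(-12/17 - 1728) = -278*(-29388/17) = 8169864/17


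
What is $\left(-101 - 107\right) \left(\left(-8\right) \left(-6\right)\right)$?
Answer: $-9984$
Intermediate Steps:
$\left(-101 - 107\right) \left(\left(-8\right) \left(-6\right)\right) = \left(-208\right) 48 = -9984$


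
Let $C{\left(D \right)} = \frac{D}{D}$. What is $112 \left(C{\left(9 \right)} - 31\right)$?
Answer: $-3360$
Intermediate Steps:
$C{\left(D \right)} = 1$
$112 \left(C{\left(9 \right)} - 31\right) = 112 \left(1 - 31\right) = 112 \left(-30\right) = -3360$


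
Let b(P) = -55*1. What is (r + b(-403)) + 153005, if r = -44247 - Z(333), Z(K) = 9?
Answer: 108694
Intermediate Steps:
b(P) = -55
r = -44256 (r = -44247 - 1*9 = -44247 - 9 = -44256)
(r + b(-403)) + 153005 = (-44256 - 55) + 153005 = -44311 + 153005 = 108694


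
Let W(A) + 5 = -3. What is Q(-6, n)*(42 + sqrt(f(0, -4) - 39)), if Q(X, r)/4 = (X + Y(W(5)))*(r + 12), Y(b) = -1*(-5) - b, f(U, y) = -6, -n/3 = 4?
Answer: 0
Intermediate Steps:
n = -12 (n = -3*4 = -12)
W(A) = -8 (W(A) = -5 - 3 = -8)
Y(b) = 5 - b
Q(X, r) = 4*(12 + r)*(13 + X) (Q(X, r) = 4*((X + (5 - 1*(-8)))*(r + 12)) = 4*((X + (5 + 8))*(12 + r)) = 4*((X + 13)*(12 + r)) = 4*((13 + X)*(12 + r)) = 4*((12 + r)*(13 + X)) = 4*(12 + r)*(13 + X))
Q(-6, n)*(42 + sqrt(f(0, -4) - 39)) = (624 + 48*(-6) + 52*(-12) + 4*(-6)*(-12))*(42 + sqrt(-6 - 39)) = (624 - 288 - 624 + 288)*(42 + sqrt(-45)) = 0*(42 + 3*I*sqrt(5)) = 0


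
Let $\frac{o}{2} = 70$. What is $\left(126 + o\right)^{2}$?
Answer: $70756$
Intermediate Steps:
$o = 140$ ($o = 2 \cdot 70 = 140$)
$\left(126 + o\right)^{2} = \left(126 + 140\right)^{2} = 266^{2} = 70756$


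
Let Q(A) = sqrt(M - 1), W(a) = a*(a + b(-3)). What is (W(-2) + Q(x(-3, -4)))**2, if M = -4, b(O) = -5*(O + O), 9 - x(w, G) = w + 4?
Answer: (56 - I*sqrt(5))**2 ≈ 3131.0 - 250.44*I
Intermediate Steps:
x(w, G) = 5 - w (x(w, G) = 9 - (w + 4) = 9 - (4 + w) = 9 + (-4 - w) = 5 - w)
b(O) = -10*O
W(a) = a*(30 + a) (W(a) = a*(a - 10*(-3)) = a*(a + 30) = a*(30 + a))
Q(A) = I*sqrt(5) (Q(A) = sqrt(-4 - 1) = sqrt(-5) = I*sqrt(5))
(W(-2) + Q(x(-3, -4)))**2 = (-2*(30 - 2) + I*sqrt(5))**2 = (-2*28 + I*sqrt(5))**2 = (-56 + I*sqrt(5))**2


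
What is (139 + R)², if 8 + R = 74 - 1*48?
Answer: 24649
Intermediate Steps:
R = 18 (R = -8 + (74 - 1*48) = -8 + (74 - 48) = -8 + 26 = 18)
(139 + R)² = (139 + 18)² = 157² = 24649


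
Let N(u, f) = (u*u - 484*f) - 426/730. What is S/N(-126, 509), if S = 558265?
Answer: -203766725/84125413 ≈ -2.4222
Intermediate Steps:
N(u, f) = -213/365 + u² - 484*f (N(u, f) = (u² - 484*f) - 426*1/730 = (u² - 484*f) - 213/365 = -213/365 + u² - 484*f)
S/N(-126, 509) = 558265/(-213/365 + (-126)² - 484*509) = 558265/(-213/365 + 15876 - 246356) = 558265/(-84125413/365) = 558265*(-365/84125413) = -203766725/84125413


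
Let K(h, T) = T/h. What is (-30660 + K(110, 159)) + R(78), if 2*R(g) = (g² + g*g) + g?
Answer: -2698911/110 ≈ -24536.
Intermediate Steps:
R(g) = g² + g/2 (R(g) = ((g² + g*g) + g)/2 = ((g² + g²) + g)/2 = (2*g² + g)/2 = (g + 2*g²)/2 = g² + g/2)
(-30660 + K(110, 159)) + R(78) = (-30660 + 159/110) + 78*(½ + 78) = (-30660 + 159*(1/110)) + 78*(157/2) = (-30660 + 159/110) + 6123 = -3372441/110 + 6123 = -2698911/110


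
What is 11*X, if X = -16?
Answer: -176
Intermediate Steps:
11*X = 11*(-16) = -176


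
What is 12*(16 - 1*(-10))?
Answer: 312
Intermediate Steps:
12*(16 - 1*(-10)) = 12*(16 + 10) = 12*26 = 312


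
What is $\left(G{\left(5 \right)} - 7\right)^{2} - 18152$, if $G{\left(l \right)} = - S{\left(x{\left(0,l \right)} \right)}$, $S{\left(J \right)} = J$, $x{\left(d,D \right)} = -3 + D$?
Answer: $-18071$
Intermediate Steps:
$G{\left(l \right)} = 3 - l$ ($G{\left(l \right)} = - (-3 + l) = 3 - l$)
$\left(G{\left(5 \right)} - 7\right)^{2} - 18152 = \left(\left(3 - 5\right) - 7\right)^{2} - 18152 = \left(-2 - 7\right)^{2} - 18152 = \left(-9\right)^{2} - 18152 = 81 - 18152 = -18071$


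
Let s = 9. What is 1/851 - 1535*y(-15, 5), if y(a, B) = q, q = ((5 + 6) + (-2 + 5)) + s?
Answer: -30044554/851 ≈ -35305.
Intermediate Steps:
q = 23 (q = ((5 + 6) + (-2 + 5)) + 9 = (11 + 3) + 9 = 14 + 9 = 23)
y(a, B) = 23
1/851 - 1535*y(-15, 5) = 1/851 - 1535*23 = 1/851 - 35305 = -30044554/851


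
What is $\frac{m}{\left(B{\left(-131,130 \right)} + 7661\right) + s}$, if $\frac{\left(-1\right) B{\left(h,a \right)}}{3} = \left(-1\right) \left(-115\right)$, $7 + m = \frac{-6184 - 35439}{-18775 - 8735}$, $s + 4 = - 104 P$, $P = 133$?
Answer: $\frac{150947}{179365200} \approx 0.00084156$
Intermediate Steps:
$s = -13836$ ($s = -4 - 13832 = -13836$)
$m = - \frac{150947}{27510}$ ($m = -7 + \frac{-6184 - 35439}{-18775 - 8735} = -7 - \frac{41623}{-27510} = -7 - - \frac{41623}{27510} = -7 + \frac{41623}{27510} = - \frac{150947}{27510} \approx -5.487$)
$B{\left(h,a \right)} = -345$ ($B{\left(h,a \right)} = - 3 \left(\left(-1\right) \left(-115\right)\right) = \left(-3\right) 115 = -345$)
$\frac{m}{\left(B{\left(-131,130 \right)} + 7661\right) + s} = - \frac{150947}{27510 \left(\left(-345 + 7661\right) - 13836\right)} = - \frac{150947}{27510 \left(7316 - 13836\right)} = - \frac{150947}{27510 \left(-6520\right)} = \left(- \frac{150947}{27510}\right) \left(- \frac{1}{6520}\right) = \frac{150947}{179365200}$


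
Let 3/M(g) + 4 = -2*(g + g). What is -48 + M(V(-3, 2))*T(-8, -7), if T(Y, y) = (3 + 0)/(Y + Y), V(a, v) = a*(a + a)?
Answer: -58359/1216 ≈ -47.993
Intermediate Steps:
V(a, v) = 2*a² (V(a, v) = a*(2*a) = 2*a²)
T(Y, y) = 3/(2*Y) (T(Y, y) = 3/((2*Y)) = 3*(1/(2*Y)) = 3/(2*Y))
M(g) = 3/(-4 - 4*g) (M(g) = 3/(-4 - 2*(g + g)) = 3/(-4 - 4*g))
-48 + M(V(-3, 2))*T(-8, -7) = -48 + (-3/(4 + 4*(2*(-3)²)))*((3/2)/(-8)) = -48 + (-3/(4 + 4*(2*9)))*((3/2)*(-⅛)) = -48 - 3/(4 + 4*18)*(-3/16) = -48 - 3/(4 + 72)*(-3/16) = -48 - 3/76*(-3/16) = -48 + 9/1216 = -58359/1216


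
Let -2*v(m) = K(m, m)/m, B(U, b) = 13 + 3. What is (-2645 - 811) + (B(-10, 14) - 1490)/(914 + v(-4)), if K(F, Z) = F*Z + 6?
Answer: -12679048/3667 ≈ -3457.6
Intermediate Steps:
B(U, b) = 16
K(F, Z) = 6 + F*Z
v(m) = -(6 + m²)/(2*m) (v(m) = -(6 + m*m)/(2*m) = -(6 + m²)/(2*m))
(-2645 - 811) + (B(-10, 14) - 1490)/(914 + v(-4)) = (-2645 - 811) + (16 - 1490)/(914 + (-3/(-4) - ½*(-4))) = -3456 - 1474/(914 + (-3*(-¼) + 2)) = -3456 - 1474/(914 + (¾ + 2)) = -3456 - 1474/(914 + 11/4) = -3456 - 1474/3667/4 = -3456 - 1474*4/3667 = -3456 - 5896/3667 = -12679048/3667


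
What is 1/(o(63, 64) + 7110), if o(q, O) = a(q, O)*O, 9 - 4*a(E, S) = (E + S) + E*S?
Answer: -1/59290 ≈ -1.6866e-5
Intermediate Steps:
a(E, S) = 9/4 - E/4 - S/4 - E*S/4 (a(E, S) = 9/4 - ((E + S) + E*S)/4 = 9/4 - (E + S + E*S)/4 = 9/4 + (-E/4 - S/4 - E*S/4) = 9/4 - E/4 - S/4 - E*S/4)
o(q, O) = O*(9/4 - O/4 - q/4 - O*q/4) (o(q, O) = (9/4 - q/4 - O/4 - q*O/4)*O = (9/4 - q/4 - O/4 - O*q/4)*O = (9/4 - O/4 - q/4 - O*q/4)*O = O*(9/4 - O/4 - q/4 - O*q/4))
1/(o(63, 64) + 7110) = 1/((1/4)*64*(9 - 1*64 - 1*63 - 1*64*63) + 7110) = 1/((1/4)*64*(9 - 64 - 63 - 4032) + 7110) = 1/((1/4)*64*(-4150) + 7110) = 1/(-66400 + 7110) = 1/(-59290) = -1/59290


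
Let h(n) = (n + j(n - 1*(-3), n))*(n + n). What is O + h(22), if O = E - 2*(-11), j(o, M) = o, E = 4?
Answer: 2094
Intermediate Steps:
h(n) = 2*n*(3 + 2*n) (h(n) = (n + (n - 1*(-3)))*(n + n) = (n + (n + 3))*(2*n) = (n + (3 + n))*(2*n) = (3 + 2*n)*(2*n) = 2*n*(3 + 2*n))
O = 26 (O = 4 - 2*(-11) = 4 + 22 = 26)
O + h(22) = 26 + 2*22*(3 + 2*22) = 26 + 2*22*(3 + 44) = 26 + 2*22*47 = 26 + 2068 = 2094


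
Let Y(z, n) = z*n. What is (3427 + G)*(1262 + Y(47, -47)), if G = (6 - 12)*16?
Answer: -3154457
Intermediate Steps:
Y(z, n) = n*z
G = -96 (G = -6*16 = -96)
(3427 + G)*(1262 + Y(47, -47)) = (3427 - 96)*(1262 - 47*47) = 3331*(1262 - 2209) = 3331*(-947) = -3154457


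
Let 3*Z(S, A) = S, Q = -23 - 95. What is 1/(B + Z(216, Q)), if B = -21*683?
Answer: -1/14271 ≈ -7.0072e-5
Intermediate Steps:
Q = -118
Z(S, A) = S/3
B = -14343
1/(B + Z(216, Q)) = 1/(-14343 + (1/3)*216) = 1/(-14343 + 72) = 1/(-14271) = -1/14271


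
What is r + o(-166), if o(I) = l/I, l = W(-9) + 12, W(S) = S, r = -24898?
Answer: -4133071/166 ≈ -24898.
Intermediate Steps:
l = 3 (l = -9 + 12 = 3)
o(I) = 3/I
r + o(-166) = -24898 + 3/(-166) = -24898 + 3*(-1/166) = -24898 - 3/166 = -4133071/166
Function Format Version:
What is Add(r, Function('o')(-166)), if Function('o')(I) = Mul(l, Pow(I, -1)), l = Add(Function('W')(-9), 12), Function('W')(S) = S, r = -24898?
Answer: Rational(-4133071, 166) ≈ -24898.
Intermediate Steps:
l = 3 (l = Add(-9, 12) = 3)
Function('o')(I) = Mul(3, Pow(I, -1))
Add(r, Function('o')(-166)) = Add(-24898, Mul(3, Pow(-166, -1))) = Add(-24898, Mul(3, Rational(-1, 166))) = Add(-24898, Rational(-3, 166)) = Rational(-4133071, 166)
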